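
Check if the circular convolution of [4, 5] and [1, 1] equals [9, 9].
Recompute circular convolution of [4, 5] and [1, 1]: y[0] = 4×1 + 5×1 = 9; y[1] = 4×1 + 5×1 = 9 → [9, 9]. Given [9, 9] matches, so answer: Yes

Yes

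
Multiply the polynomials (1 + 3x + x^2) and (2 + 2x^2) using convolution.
Ascending coefficients: a = [1, 3, 1], b = [2, 0, 2]. c[0] = 1×2 = 2; c[1] = 1×0 + 3×2 = 6; c[2] = 1×2 + 3×0 + 1×2 = 4; c[3] = 3×2 + 1×0 = 6; c[4] = 1×2 = 2. Result coefficients: [2, 6, 4, 6, 2] → 2 + 6x + 4x^2 + 6x^3 + 2x^4

2 + 6x + 4x^2 + 6x^3 + 2x^4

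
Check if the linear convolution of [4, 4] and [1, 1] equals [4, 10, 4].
Recompute linear convolution of [4, 4] and [1, 1]: y[0] = 4×1 = 4; y[1] = 4×1 + 4×1 = 8; y[2] = 4×1 = 4 → [4, 8, 4]. Compare to given [4, 10, 4]: they differ at index 1: given 10, correct 8, so answer: No

No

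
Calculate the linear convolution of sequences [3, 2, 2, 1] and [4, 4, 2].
y[0] = 3×4 = 12; y[1] = 3×4 + 2×4 = 20; y[2] = 3×2 + 2×4 + 2×4 = 22; y[3] = 2×2 + 2×4 + 1×4 = 16; y[4] = 2×2 + 1×4 = 8; y[5] = 1×2 = 2

[12, 20, 22, 16, 8, 2]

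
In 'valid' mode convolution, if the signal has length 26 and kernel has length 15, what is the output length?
'Valid' mode counts only positions where the kernel fully overlaps the signal: m - n + 1 = 26 - 15 + 1 = 12

12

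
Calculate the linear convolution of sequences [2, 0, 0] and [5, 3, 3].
y[0] = 2×5 = 10; y[1] = 2×3 + 0×5 = 6; y[2] = 2×3 + 0×3 + 0×5 = 6; y[3] = 0×3 + 0×3 = 0; y[4] = 0×3 = 0

[10, 6, 6, 0, 0]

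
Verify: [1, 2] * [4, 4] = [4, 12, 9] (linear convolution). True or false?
Recompute linear convolution of [1, 2] and [4, 4]: y[0] = 1×4 = 4; y[1] = 1×4 + 2×4 = 12; y[2] = 2×4 = 8 → [4, 12, 8]. Compare to given [4, 12, 9]: they differ at index 2: given 9, correct 8, so answer: No

No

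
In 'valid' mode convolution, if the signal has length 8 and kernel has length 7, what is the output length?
'Valid' mode counts only positions where the kernel fully overlaps the signal: m - n + 1 = 8 - 7 + 1 = 2

2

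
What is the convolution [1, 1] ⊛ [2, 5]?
y[0] = 1×2 = 2; y[1] = 1×5 + 1×2 = 7; y[2] = 1×5 = 5

[2, 7, 5]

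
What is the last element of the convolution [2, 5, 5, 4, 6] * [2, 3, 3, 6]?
Use y[k] = Σ_i a[i]·b[k-i] at k=7. y[7] = 6×6 = 36

36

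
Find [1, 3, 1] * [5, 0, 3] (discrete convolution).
y[0] = 1×5 = 5; y[1] = 1×0 + 3×5 = 15; y[2] = 1×3 + 3×0 + 1×5 = 8; y[3] = 3×3 + 1×0 = 9; y[4] = 1×3 = 3

[5, 15, 8, 9, 3]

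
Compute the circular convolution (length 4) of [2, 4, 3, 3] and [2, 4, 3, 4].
Use y[k] = Σ_j s[j]·t[(k-j) mod 4]. y[0] = 2×2 + 4×4 + 3×3 + 3×4 = 41; y[1] = 2×4 + 4×2 + 3×4 + 3×3 = 37; y[2] = 2×3 + 4×4 + 3×2 + 3×4 = 40; y[3] = 2×4 + 4×3 + 3×4 + 3×2 = 38. Result: [41, 37, 40, 38]

[41, 37, 40, 38]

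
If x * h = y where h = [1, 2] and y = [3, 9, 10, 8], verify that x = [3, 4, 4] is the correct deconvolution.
Forward-compute [3, 4, 4] * [1, 2]: y[0] = 3×1 = 3; y[1] = 3×2 + 4×1 = 10; y[2] = 4×2 + 4×1 = 12; y[3] = 4×2 = 8 → [3, 10, 12, 8]. Does not match given y = [3, 9, 10, 8].

Not verified. [3, 4, 4] * [1, 2] = [3, 10, 12, 8], which differs from [3, 9, 10, 8] at index 1.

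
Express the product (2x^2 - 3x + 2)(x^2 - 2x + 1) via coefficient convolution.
Ascending coefficients: a = [2, -3, 2], b = [1, -2, 1]. c[0] = 2×1 = 2; c[1] = 2×-2 + -3×1 = -7; c[2] = 2×1 + -3×-2 + 2×1 = 10; c[3] = -3×1 + 2×-2 = -7; c[4] = 2×1 = 2. Result coefficients: [2, -7, 10, -7, 2] → 2x^4 - 7x^3 + 10x^2 - 7x + 2

2x^4 - 7x^3 + 10x^2 - 7x + 2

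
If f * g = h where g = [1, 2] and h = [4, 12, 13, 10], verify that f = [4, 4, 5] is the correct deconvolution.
Forward-compute [4, 4, 5] * [1, 2]: h[0] = 4×1 = 4; h[1] = 4×2 + 4×1 = 12; h[2] = 4×2 + 5×1 = 13; h[3] = 5×2 = 10 → [4, 12, 13, 10]. Matches given h = [4, 12, 13, 10], so verified.

Verified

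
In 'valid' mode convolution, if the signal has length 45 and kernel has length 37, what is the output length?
'Valid' mode counts only positions where the kernel fully overlaps the signal: m - n + 1 = 45 - 37 + 1 = 9

9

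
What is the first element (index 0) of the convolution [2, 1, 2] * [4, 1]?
Use y[k] = Σ_i a[i]·b[k-i] at k=0. y[0] = 2×4 = 8

8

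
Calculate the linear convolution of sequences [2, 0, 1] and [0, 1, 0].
y[0] = 2×0 = 0; y[1] = 2×1 + 0×0 = 2; y[2] = 2×0 + 0×1 + 1×0 = 0; y[3] = 0×0 + 1×1 = 1; y[4] = 1×0 = 0

[0, 2, 0, 1, 0]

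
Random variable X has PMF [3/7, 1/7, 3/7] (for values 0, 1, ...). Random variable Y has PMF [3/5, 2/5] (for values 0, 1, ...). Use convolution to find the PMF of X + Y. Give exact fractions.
P(X+Y=k) = Σ_i P(X=i)·P(Y=k-i) — a convolution of [3/7, 1/7, 3/7] and [3/5, 2/5]. P(X+Y=0) = (3/7)×(3/5) = 9/35; P(X+Y=1) = (3/7)×(2/5) + (1/7)×(3/5) = 6/35 + 3/35 = 9/35; P(X+Y=2) = (1/7)×(2/5) + (3/7)×(3/5) = 2/35 + 9/35 = 11/35; P(X+Y=3) = (3/7)×(2/5) = 6/35. PMF: [9/35, 9/35, 11/35, 6/35] (sums to 1 ✓)

[9/35, 9/35, 11/35, 6/35]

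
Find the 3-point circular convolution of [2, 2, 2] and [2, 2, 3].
Use y[k] = Σ_j a[j]·b[(k-j) mod 3]. y[0] = 2×2 + 2×3 + 2×2 = 14; y[1] = 2×2 + 2×2 + 2×3 = 14; y[2] = 2×3 + 2×2 + 2×2 = 14. Result: [14, 14, 14]

[14, 14, 14]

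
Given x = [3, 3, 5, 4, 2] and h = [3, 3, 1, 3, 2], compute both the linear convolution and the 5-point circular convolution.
Linear: y_lin[0] = 3×3 = 9; y_lin[1] = 3×3 + 3×3 = 18; y_lin[2] = 3×1 + 3×3 + 5×3 = 27; y_lin[3] = 3×3 + 3×1 + 5×3 + 4×3 = 39; y_lin[4] = 3×2 + 3×3 + 5×1 + 4×3 + 2×3 = 38; y_lin[5] = 3×2 + 5×3 + 4×1 + 2×3 = 31; y_lin[6] = 5×2 + 4×3 + 2×1 = 24; y_lin[7] = 4×2 + 2×3 = 14; y_lin[8] = 2×2 = 4 → [9, 18, 27, 39, 38, 31, 24, 14, 4]. Circular (length 5): y[0] = 3×3 + 3×2 + 5×3 + 4×1 + 2×3 = 40; y[1] = 3×3 + 3×3 + 5×2 + 4×3 + 2×1 = 42; y[2] = 3×1 + 3×3 + 5×3 + 4×2 + 2×3 = 41; y[3] = 3×3 + 3×1 + 5×3 + 4×3 + 2×2 = 43; y[4] = 3×2 + 3×3 + 5×1 + 4×3 + 2×3 = 38 → [40, 42, 41, 43, 38]

Linear: [9, 18, 27, 39, 38, 31, 24, 14, 4], Circular: [40, 42, 41, 43, 38]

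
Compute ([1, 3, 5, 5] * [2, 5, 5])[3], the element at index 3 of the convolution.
Use y[k] = Σ_i a[i]·b[k-i] at k=3. y[3] = 3×5 + 5×5 + 5×2 = 50

50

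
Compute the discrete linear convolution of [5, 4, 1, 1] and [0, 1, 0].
y[0] = 5×0 = 0; y[1] = 5×1 + 4×0 = 5; y[2] = 5×0 + 4×1 + 1×0 = 4; y[3] = 4×0 + 1×1 + 1×0 = 1; y[4] = 1×0 + 1×1 = 1; y[5] = 1×0 = 0

[0, 5, 4, 1, 1, 0]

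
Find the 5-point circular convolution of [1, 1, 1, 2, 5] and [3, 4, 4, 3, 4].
Use y[k] = Σ_j f[j]·g[(k-j) mod 5]. y[0] = 1×3 + 1×4 + 1×3 + 2×4 + 5×4 = 38; y[1] = 1×4 + 1×3 + 1×4 + 2×3 + 5×4 = 37; y[2] = 1×4 + 1×4 + 1×3 + 2×4 + 5×3 = 34; y[3] = 1×3 + 1×4 + 1×4 + 2×3 + 5×4 = 37; y[4] = 1×4 + 1×3 + 1×4 + 2×4 + 5×3 = 34. Result: [38, 37, 34, 37, 34]

[38, 37, 34, 37, 34]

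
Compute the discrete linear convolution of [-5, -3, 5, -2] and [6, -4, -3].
y[0] = -5×6 = -30; y[1] = -5×-4 + -3×6 = 2; y[2] = -5×-3 + -3×-4 + 5×6 = 57; y[3] = -3×-3 + 5×-4 + -2×6 = -23; y[4] = 5×-3 + -2×-4 = -7; y[5] = -2×-3 = 6

[-30, 2, 57, -23, -7, 6]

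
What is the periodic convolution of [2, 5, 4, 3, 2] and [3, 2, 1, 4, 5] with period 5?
Use y[k] = Σ_j u[j]·v[(k-j) mod 5]. y[0] = 2×3 + 5×5 + 4×4 + 3×1 + 2×2 = 54; y[1] = 2×2 + 5×3 + 4×5 + 3×4 + 2×1 = 53; y[2] = 2×1 + 5×2 + 4×3 + 3×5 + 2×4 = 47; y[3] = 2×4 + 5×1 + 4×2 + 3×3 + 2×5 = 40; y[4] = 2×5 + 5×4 + 4×1 + 3×2 + 2×3 = 46. Result: [54, 53, 47, 40, 46]

[54, 53, 47, 40, 46]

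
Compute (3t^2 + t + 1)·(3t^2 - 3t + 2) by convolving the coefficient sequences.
Ascending coefficients: a = [1, 1, 3], b = [2, -3, 3]. c[0] = 1×2 = 2; c[1] = 1×-3 + 1×2 = -1; c[2] = 1×3 + 1×-3 + 3×2 = 6; c[3] = 1×3 + 3×-3 = -6; c[4] = 3×3 = 9. Result coefficients: [2, -1, 6, -6, 9] → 9t^4 - 6t^3 + 6t^2 - t + 2

9t^4 - 6t^3 + 6t^2 - t + 2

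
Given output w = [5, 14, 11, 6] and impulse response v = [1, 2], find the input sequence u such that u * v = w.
Deconvolve w=[5, 14, 11, 6] by v=[1, 2]. Since v[0]=1, solve forward: u[0] = w[0] / 1 = 5; u[1] = (w[1] - 5×2) / 1 = 4; u[2] = (w[2] - 4×2) / 1 = 3. So u = [5, 4, 3]. Check by forward convolution: w[0] = 5×1 = 5; w[1] = 5×2 + 4×1 = 14; w[2] = 4×2 + 3×1 = 11; w[3] = 3×2 = 6

[5, 4, 3]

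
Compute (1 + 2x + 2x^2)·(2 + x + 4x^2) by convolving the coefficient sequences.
Ascending coefficients: a = [1, 2, 2], b = [2, 1, 4]. c[0] = 1×2 = 2; c[1] = 1×1 + 2×2 = 5; c[2] = 1×4 + 2×1 + 2×2 = 10; c[3] = 2×4 + 2×1 = 10; c[4] = 2×4 = 8. Result coefficients: [2, 5, 10, 10, 8] → 2 + 5x + 10x^2 + 10x^3 + 8x^4

2 + 5x + 10x^2 + 10x^3 + 8x^4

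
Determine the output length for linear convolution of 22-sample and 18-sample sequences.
Linear/full convolution length: m + n - 1 = 22 + 18 - 1 = 39

39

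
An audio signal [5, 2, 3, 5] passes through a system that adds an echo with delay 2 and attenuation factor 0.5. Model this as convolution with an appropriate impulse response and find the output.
Direct-path + delayed-attenuated-path model → impulse response h = [1, 0, 0.5] (1 at lag 0, 0.5 at lag 2). Output y[n] = x[n] + 0.5·x[n - 2] (with x[n] = 0 outside 0..3): y[0] = 5 + 0.5×0 = 5; y[1] = 2 + 0.5×0 = 2; y[2] = 3 + 0.5×5 = 5.5; y[3] = 5 + 0.5×2 = 6.0; y[4] = 0 + 0.5×3 = 1.5; y[5] = 0 + 0.5×5 = 2.5. So y = [5, 2, 5.5, 6.0, 1.5, 2.5]

[5, 2, 5.5, 6.0, 1.5, 2.5]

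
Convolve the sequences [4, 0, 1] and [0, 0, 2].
y[0] = 4×0 = 0; y[1] = 4×0 + 0×0 = 0; y[2] = 4×2 + 0×0 + 1×0 = 8; y[3] = 0×2 + 1×0 = 0; y[4] = 1×2 = 2

[0, 0, 8, 0, 2]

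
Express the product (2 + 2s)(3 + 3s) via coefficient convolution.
Ascending coefficients: a = [2, 2], b = [3, 3]. c[0] = 2×3 = 6; c[1] = 2×3 + 2×3 = 12; c[2] = 2×3 = 6. Result coefficients: [6, 12, 6] → 6 + 12s + 6s^2

6 + 12s + 6s^2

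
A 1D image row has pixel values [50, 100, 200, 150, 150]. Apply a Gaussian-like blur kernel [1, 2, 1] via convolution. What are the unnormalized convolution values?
Convolve image row [50, 100, 200, 150, 150] with kernel [1, 2, 1]: y[0] = 50×1 = 50; y[1] = 50×2 + 100×1 = 200; y[2] = 50×1 + 100×2 + 200×1 = 450; y[3] = 100×1 + 200×2 + 150×1 = 650; y[4] = 200×1 + 150×2 + 150×1 = 650; y[5] = 150×1 + 150×2 = 450; y[6] = 150×1 = 150 → [50, 200, 450, 650, 650, 450, 150]. Normalization factor = sum(kernel) = 4.

[50, 200, 450, 650, 650, 450, 150]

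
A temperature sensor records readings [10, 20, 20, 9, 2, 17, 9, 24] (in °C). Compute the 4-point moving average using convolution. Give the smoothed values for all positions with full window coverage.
4-point moving average kernel = [1, 1, 1, 1]. Apply in 'valid' mode (full window coverage): avg[0] = (10 + 20 + 20 + 9) / 4 = 14.75; avg[1] = (20 + 20 + 9 + 2) / 4 = 12.75; avg[2] = (20 + 9 + 2 + 17) / 4 = 12.0; avg[3] = (9 + 2 + 17 + 9) / 4 = 9.25; avg[4] = (2 + 17 + 9 + 24) / 4 = 13.0. Smoothed values: [14.75, 12.75, 12.0, 9.25, 13.0]

[14.75, 12.75, 12.0, 9.25, 13.0]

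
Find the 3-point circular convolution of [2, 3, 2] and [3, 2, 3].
Use y[k] = Σ_j s[j]·t[(k-j) mod 3]. y[0] = 2×3 + 3×3 + 2×2 = 19; y[1] = 2×2 + 3×3 + 2×3 = 19; y[2] = 2×3 + 3×2 + 2×3 = 18. Result: [19, 19, 18]

[19, 19, 18]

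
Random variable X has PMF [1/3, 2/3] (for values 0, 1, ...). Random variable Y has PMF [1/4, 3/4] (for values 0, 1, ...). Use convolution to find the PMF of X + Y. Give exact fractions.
P(X+Y=k) = Σ_i P(X=i)·P(Y=k-i) — a convolution of [1/3, 2/3] and [1/4, 3/4]. P(X+Y=0) = (1/3)×(1/4) = 1/12; P(X+Y=1) = (1/3)×(3/4) + (2/3)×(1/4) = 1/4 + 1/6 = 5/12; P(X+Y=2) = (2/3)×(3/4) = 1/2. PMF: [1/12, 5/12, 1/2] (sums to 1 ✓)

[1/12, 5/12, 1/2]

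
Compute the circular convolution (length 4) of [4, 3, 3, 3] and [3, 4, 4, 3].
Use y[k] = Σ_j s[j]·t[(k-j) mod 4]. y[0] = 4×3 + 3×3 + 3×4 + 3×4 = 45; y[1] = 4×4 + 3×3 + 3×3 + 3×4 = 46; y[2] = 4×4 + 3×4 + 3×3 + 3×3 = 46; y[3] = 4×3 + 3×4 + 3×4 + 3×3 = 45. Result: [45, 46, 46, 45]

[45, 46, 46, 45]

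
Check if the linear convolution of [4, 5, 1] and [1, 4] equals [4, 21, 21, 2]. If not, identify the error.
Recompute linear convolution of [4, 5, 1] and [1, 4]: y[0] = 4×1 = 4; y[1] = 4×4 + 5×1 = 21; y[2] = 5×4 + 1×1 = 21; y[3] = 1×4 = 4 → [4, 21, 21, 4]. Compare to given [4, 21, 21, 2]: they differ at index 3: given 2, correct 4, so answer: No

No. Error at index 3: given 2, correct 4.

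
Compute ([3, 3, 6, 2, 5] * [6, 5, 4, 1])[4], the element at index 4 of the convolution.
Use y[k] = Σ_i a[i]·b[k-i] at k=4. y[4] = 3×1 + 6×4 + 2×5 + 5×6 = 67

67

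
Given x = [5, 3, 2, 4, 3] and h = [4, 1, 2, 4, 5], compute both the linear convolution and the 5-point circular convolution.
Linear: y_lin[0] = 5×4 = 20; y_lin[1] = 5×1 + 3×4 = 17; y_lin[2] = 5×2 + 3×1 + 2×4 = 21; y_lin[3] = 5×4 + 3×2 + 2×1 + 4×4 = 44; y_lin[4] = 5×5 + 3×4 + 2×2 + 4×1 + 3×4 = 57; y_lin[5] = 3×5 + 2×4 + 4×2 + 3×1 = 34; y_lin[6] = 2×5 + 4×4 + 3×2 = 32; y_lin[7] = 4×5 + 3×4 = 32; y_lin[8] = 3×5 = 15 → [20, 17, 21, 44, 57, 34, 32, 32, 15]. Circular (length 5): y[0] = 5×4 + 3×5 + 2×4 + 4×2 + 3×1 = 54; y[1] = 5×1 + 3×4 + 2×5 + 4×4 + 3×2 = 49; y[2] = 5×2 + 3×1 + 2×4 + 4×5 + 3×4 = 53; y[3] = 5×4 + 3×2 + 2×1 + 4×4 + 3×5 = 59; y[4] = 5×5 + 3×4 + 2×2 + 4×1 + 3×4 = 57 → [54, 49, 53, 59, 57]

Linear: [20, 17, 21, 44, 57, 34, 32, 32, 15], Circular: [54, 49, 53, 59, 57]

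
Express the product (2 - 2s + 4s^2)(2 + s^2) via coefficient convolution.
Ascending coefficients: a = [2, -2, 4], b = [2, 0, 1]. c[0] = 2×2 = 4; c[1] = 2×0 + -2×2 = -4; c[2] = 2×1 + -2×0 + 4×2 = 10; c[3] = -2×1 + 4×0 = -2; c[4] = 4×1 = 4. Result coefficients: [4, -4, 10, -2, 4] → 4 - 4s + 10s^2 - 2s^3 + 4s^4

4 - 4s + 10s^2 - 2s^3 + 4s^4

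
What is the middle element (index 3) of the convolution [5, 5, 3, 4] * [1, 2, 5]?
Use y[k] = Σ_i a[i]·b[k-i] at k=3. y[3] = 5×5 + 3×2 + 4×1 = 35

35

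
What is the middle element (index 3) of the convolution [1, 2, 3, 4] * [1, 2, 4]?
Use y[k] = Σ_i a[i]·b[k-i] at k=3. y[3] = 2×4 + 3×2 + 4×1 = 18

18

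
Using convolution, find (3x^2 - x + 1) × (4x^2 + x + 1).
Ascending coefficients: a = [1, -1, 3], b = [1, 1, 4]. c[0] = 1×1 = 1; c[1] = 1×1 + -1×1 = 0; c[2] = 1×4 + -1×1 + 3×1 = 6; c[3] = -1×4 + 3×1 = -1; c[4] = 3×4 = 12. Result coefficients: [1, 0, 6, -1, 12] → 12x^4 - x^3 + 6x^2 + 1

12x^4 - x^3 + 6x^2 + 1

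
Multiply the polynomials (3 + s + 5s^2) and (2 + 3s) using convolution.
Ascending coefficients: a = [3, 1, 5], b = [2, 3]. c[0] = 3×2 = 6; c[1] = 3×3 + 1×2 = 11; c[2] = 1×3 + 5×2 = 13; c[3] = 5×3 = 15. Result coefficients: [6, 11, 13, 15] → 6 + 11s + 13s^2 + 15s^3

6 + 11s + 13s^2 + 15s^3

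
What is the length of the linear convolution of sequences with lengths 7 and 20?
Linear/full convolution length: m + n - 1 = 7 + 20 - 1 = 26

26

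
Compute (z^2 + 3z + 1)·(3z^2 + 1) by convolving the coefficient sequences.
Ascending coefficients: a = [1, 3, 1], b = [1, 0, 3]. c[0] = 1×1 = 1; c[1] = 1×0 + 3×1 = 3; c[2] = 1×3 + 3×0 + 1×1 = 4; c[3] = 3×3 + 1×0 = 9; c[4] = 1×3 = 3. Result coefficients: [1, 3, 4, 9, 3] → 3z^4 + 9z^3 + 4z^2 + 3z + 1

3z^4 + 9z^3 + 4z^2 + 3z + 1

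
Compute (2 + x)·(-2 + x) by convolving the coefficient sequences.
Ascending coefficients: a = [2, 1], b = [-2, 1]. c[0] = 2×-2 = -4; c[1] = 2×1 + 1×-2 = 0; c[2] = 1×1 = 1. Result coefficients: [-4, 0, 1] → -4 + x^2

-4 + x^2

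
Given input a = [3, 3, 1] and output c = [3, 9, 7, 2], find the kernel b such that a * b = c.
Output length 4 = len(a) + len(b) - 1 ⇒ len(b) = 2. Solve b forward using b[k] = (c[k] - Σ_{i≥1} a[i]·b[k-i]) / a[0]: b[0] = c[0] / a[0] = 3 / 3 = 1; b[1] = (c[1] - 3×1) / a[0] = (9 - 3×1) / 3 = 2. So b = [1, 2]. Forward-check [3, 3, 1] * [1, 2]: c[0] = 3×1 = 3; c[1] = 3×2 + 3×1 = 9; c[2] = 3×2 + 1×1 = 7; c[3] = 1×2 = 2 → [3, 9, 7, 2] ✓

[1, 2]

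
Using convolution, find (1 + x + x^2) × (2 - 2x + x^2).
Ascending coefficients: a = [1, 1, 1], b = [2, -2, 1]. c[0] = 1×2 = 2; c[1] = 1×-2 + 1×2 = 0; c[2] = 1×1 + 1×-2 + 1×2 = 1; c[3] = 1×1 + 1×-2 = -1; c[4] = 1×1 = 1. Result coefficients: [2, 0, 1, -1, 1] → 2 + x^2 - x^3 + x^4

2 + x^2 - x^3 + x^4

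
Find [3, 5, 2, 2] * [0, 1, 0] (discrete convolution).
y[0] = 3×0 = 0; y[1] = 3×1 + 5×0 = 3; y[2] = 3×0 + 5×1 + 2×0 = 5; y[3] = 5×0 + 2×1 + 2×0 = 2; y[4] = 2×0 + 2×1 = 2; y[5] = 2×0 = 0

[0, 3, 5, 2, 2, 0]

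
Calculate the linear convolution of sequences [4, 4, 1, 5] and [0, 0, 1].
y[0] = 4×0 = 0; y[1] = 4×0 + 4×0 = 0; y[2] = 4×1 + 4×0 + 1×0 = 4; y[3] = 4×1 + 1×0 + 5×0 = 4; y[4] = 1×1 + 5×0 = 1; y[5] = 5×1 = 5

[0, 0, 4, 4, 1, 5]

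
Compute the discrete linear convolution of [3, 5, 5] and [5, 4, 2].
y[0] = 3×5 = 15; y[1] = 3×4 + 5×5 = 37; y[2] = 3×2 + 5×4 + 5×5 = 51; y[3] = 5×2 + 5×4 = 30; y[4] = 5×2 = 10

[15, 37, 51, 30, 10]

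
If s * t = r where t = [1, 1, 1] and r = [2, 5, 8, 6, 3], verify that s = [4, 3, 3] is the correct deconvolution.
Forward-compute [4, 3, 3] * [1, 1, 1]: r[0] = 4×1 = 4; r[1] = 4×1 + 3×1 = 7; r[2] = 4×1 + 3×1 + 3×1 = 10; r[3] = 3×1 + 3×1 = 6; r[4] = 3×1 = 3 → [4, 7, 10, 6, 3]. Does not match given r = [2, 5, 8, 6, 3].

Not verified. [4, 3, 3] * [1, 1, 1] = [4, 7, 10, 6, 3], which differs from [2, 5, 8, 6, 3] at index 0.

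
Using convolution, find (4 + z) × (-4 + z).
Ascending coefficients: a = [4, 1], b = [-4, 1]. c[0] = 4×-4 = -16; c[1] = 4×1 + 1×-4 = 0; c[2] = 1×1 = 1. Result coefficients: [-16, 0, 1] → -16 + z^2

-16 + z^2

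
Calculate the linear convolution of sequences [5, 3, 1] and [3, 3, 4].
y[0] = 5×3 = 15; y[1] = 5×3 + 3×3 = 24; y[2] = 5×4 + 3×3 + 1×3 = 32; y[3] = 3×4 + 1×3 = 15; y[4] = 1×4 = 4

[15, 24, 32, 15, 4]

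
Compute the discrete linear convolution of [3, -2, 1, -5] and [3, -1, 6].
y[0] = 3×3 = 9; y[1] = 3×-1 + -2×3 = -9; y[2] = 3×6 + -2×-1 + 1×3 = 23; y[3] = -2×6 + 1×-1 + -5×3 = -28; y[4] = 1×6 + -5×-1 = 11; y[5] = -5×6 = -30

[9, -9, 23, -28, 11, -30]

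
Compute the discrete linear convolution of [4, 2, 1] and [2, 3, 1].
y[0] = 4×2 = 8; y[1] = 4×3 + 2×2 = 16; y[2] = 4×1 + 2×3 + 1×2 = 12; y[3] = 2×1 + 1×3 = 5; y[4] = 1×1 = 1

[8, 16, 12, 5, 1]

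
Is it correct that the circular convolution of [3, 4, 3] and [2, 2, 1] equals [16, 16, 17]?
Recompute circular convolution of [3, 4, 3] and [2, 2, 1]: y[0] = 3×2 + 4×1 + 3×2 = 16; y[1] = 3×2 + 4×2 + 3×1 = 17; y[2] = 3×1 + 4×2 + 3×2 = 17 → [16, 17, 17]. Compare to given [16, 16, 17]: they differ at index 1: given 16, correct 17, so answer: No

No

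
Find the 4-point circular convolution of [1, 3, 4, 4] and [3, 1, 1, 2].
Use y[k] = Σ_j x[j]·h[(k-j) mod 4]. y[0] = 1×3 + 3×2 + 4×1 + 4×1 = 17; y[1] = 1×1 + 3×3 + 4×2 + 4×1 = 22; y[2] = 1×1 + 3×1 + 4×3 + 4×2 = 24; y[3] = 1×2 + 3×1 + 4×1 + 4×3 = 21. Result: [17, 22, 24, 21]

[17, 22, 24, 21]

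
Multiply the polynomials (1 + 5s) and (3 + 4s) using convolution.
Ascending coefficients: a = [1, 5], b = [3, 4]. c[0] = 1×3 = 3; c[1] = 1×4 + 5×3 = 19; c[2] = 5×4 = 20. Result coefficients: [3, 19, 20] → 3 + 19s + 20s^2

3 + 19s + 20s^2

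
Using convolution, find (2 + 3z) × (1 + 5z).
Ascending coefficients: a = [2, 3], b = [1, 5]. c[0] = 2×1 = 2; c[1] = 2×5 + 3×1 = 13; c[2] = 3×5 = 15. Result coefficients: [2, 13, 15] → 2 + 13z + 15z^2

2 + 13z + 15z^2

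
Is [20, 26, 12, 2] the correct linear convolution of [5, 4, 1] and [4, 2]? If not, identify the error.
Recompute linear convolution of [5, 4, 1] and [4, 2]: y[0] = 5×4 = 20; y[1] = 5×2 + 4×4 = 26; y[2] = 4×2 + 1×4 = 12; y[3] = 1×2 = 2 → [20, 26, 12, 2]. Given [20, 26, 12, 2] matches, so answer: Yes

Yes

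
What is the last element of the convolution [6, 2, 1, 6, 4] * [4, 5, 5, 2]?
Use y[k] = Σ_i a[i]·b[k-i] at k=7. y[7] = 4×2 = 8

8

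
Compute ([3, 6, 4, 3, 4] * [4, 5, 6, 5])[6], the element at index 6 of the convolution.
Use y[k] = Σ_i a[i]·b[k-i] at k=6. y[6] = 3×5 + 4×6 = 39

39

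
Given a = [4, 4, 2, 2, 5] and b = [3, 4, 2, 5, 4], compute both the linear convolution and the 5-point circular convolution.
Linear: y_lin[0] = 4×3 = 12; y_lin[1] = 4×4 + 4×3 = 28; y_lin[2] = 4×2 + 4×4 + 2×3 = 30; y_lin[3] = 4×5 + 4×2 + 2×4 + 2×3 = 42; y_lin[4] = 4×4 + 4×5 + 2×2 + 2×4 + 5×3 = 63; y_lin[5] = 4×4 + 2×5 + 2×2 + 5×4 = 50; y_lin[6] = 2×4 + 2×5 + 5×2 = 28; y_lin[7] = 2×4 + 5×5 = 33; y_lin[8] = 5×4 = 20 → [12, 28, 30, 42, 63, 50, 28, 33, 20]. Circular (length 5): y[0] = 4×3 + 4×4 + 2×5 + 2×2 + 5×4 = 62; y[1] = 4×4 + 4×3 + 2×4 + 2×5 + 5×2 = 56; y[2] = 4×2 + 4×4 + 2×3 + 2×4 + 5×5 = 63; y[3] = 4×5 + 4×2 + 2×4 + 2×3 + 5×4 = 62; y[4] = 4×4 + 4×5 + 2×2 + 2×4 + 5×3 = 63 → [62, 56, 63, 62, 63]

Linear: [12, 28, 30, 42, 63, 50, 28, 33, 20], Circular: [62, 56, 63, 62, 63]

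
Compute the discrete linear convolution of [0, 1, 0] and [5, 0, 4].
y[0] = 0×5 = 0; y[1] = 0×0 + 1×5 = 5; y[2] = 0×4 + 1×0 + 0×5 = 0; y[3] = 1×4 + 0×0 = 4; y[4] = 0×4 = 0

[0, 5, 0, 4, 0]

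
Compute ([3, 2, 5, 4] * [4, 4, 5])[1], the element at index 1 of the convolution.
Use y[k] = Σ_i a[i]·b[k-i] at k=1. y[1] = 3×4 + 2×4 = 20

20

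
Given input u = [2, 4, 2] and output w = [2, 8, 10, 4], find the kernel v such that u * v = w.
Output length 4 = len(u) + len(v) - 1 ⇒ len(v) = 2. Solve v forward using v[k] = (w[k] - Σ_{i≥1} u[i]·v[k-i]) / u[0]: v[0] = w[0] / u[0] = 2 / 2 = 1; v[1] = (w[1] - 4×1) / u[0] = (8 - 4×1) / 2 = 2. So v = [1, 2]. Forward-check [2, 4, 2] * [1, 2]: w[0] = 2×1 = 2; w[1] = 2×2 + 4×1 = 8; w[2] = 4×2 + 2×1 = 10; w[3] = 2×2 = 4 → [2, 8, 10, 4] ✓

[1, 2]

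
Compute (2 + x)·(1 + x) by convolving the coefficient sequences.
Ascending coefficients: a = [2, 1], b = [1, 1]. c[0] = 2×1 = 2; c[1] = 2×1 + 1×1 = 3; c[2] = 1×1 = 1. Result coefficients: [2, 3, 1] → 2 + 3x + x^2

2 + 3x + x^2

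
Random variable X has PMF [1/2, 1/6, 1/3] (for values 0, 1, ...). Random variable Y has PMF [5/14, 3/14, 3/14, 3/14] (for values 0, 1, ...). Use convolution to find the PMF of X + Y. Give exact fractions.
P(X+Y=k) = Σ_i P(X=i)·P(Y=k-i) — a convolution of [1/2, 1/6, 1/3] and [5/14, 3/14, 3/14, 3/14]. P(X+Y=0) = (1/2)×(5/14) = 5/28; P(X+Y=1) = (1/2)×(3/14) + (1/6)×(5/14) = 3/28 + 5/84 = 1/6; P(X+Y=2) = (1/2)×(3/14) + (1/6)×(3/14) + (1/3)×(5/14) = 3/28 + 1/28 + 5/42 = 11/42; P(X+Y=3) = (1/2)×(3/14) + (1/6)×(3/14) + (1/3)×(3/14) = 3/28 + 1/28 + 1/14 = 3/14; P(X+Y=4) = (1/6)×(3/14) + (1/3)×(3/14) = 1/28 + 1/14 = 3/28; P(X+Y=5) = (1/3)×(3/14) = 1/14. PMF: [5/28, 1/6, 11/42, 3/14, 3/28, 1/14] (sums to 1 ✓)

[5/28, 1/6, 11/42, 3/14, 3/28, 1/14]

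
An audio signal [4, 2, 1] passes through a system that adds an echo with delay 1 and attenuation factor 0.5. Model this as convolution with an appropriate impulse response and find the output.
Direct-path + delayed-attenuated-path model → impulse response h = [1, 0.5] (1 at lag 0, 0.5 at lag 1). Output y[n] = x[n] + 0.5·x[n - 1] (with x[n] = 0 outside 0..2): y[0] = 4 + 0.5×0 = 4; y[1] = 2 + 0.5×4 = 4.0; y[2] = 1 + 0.5×2 = 2.0; y[3] = 0 + 0.5×1 = 0.5. So y = [4, 4.0, 2.0, 0.5]

[4, 4.0, 2.0, 0.5]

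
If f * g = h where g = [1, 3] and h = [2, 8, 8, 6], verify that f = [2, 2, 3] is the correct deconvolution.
Forward-compute [2, 2, 3] * [1, 3]: h[0] = 2×1 = 2; h[1] = 2×3 + 2×1 = 8; h[2] = 2×3 + 3×1 = 9; h[3] = 3×3 = 9 → [2, 8, 9, 9]. Does not match given h = [2, 8, 8, 6].

Not verified. [2, 2, 3] * [1, 3] = [2, 8, 9, 9], which differs from [2, 8, 8, 6] at index 2.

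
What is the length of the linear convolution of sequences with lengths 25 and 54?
Linear/full convolution length: m + n - 1 = 25 + 54 - 1 = 78

78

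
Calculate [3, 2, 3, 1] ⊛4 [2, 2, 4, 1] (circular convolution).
Use y[k] = Σ_j u[j]·v[(k-j) mod 4]. y[0] = 3×2 + 2×1 + 3×4 + 1×2 = 22; y[1] = 3×2 + 2×2 + 3×1 + 1×4 = 17; y[2] = 3×4 + 2×2 + 3×2 + 1×1 = 23; y[3] = 3×1 + 2×4 + 3×2 + 1×2 = 19. Result: [22, 17, 23, 19]

[22, 17, 23, 19]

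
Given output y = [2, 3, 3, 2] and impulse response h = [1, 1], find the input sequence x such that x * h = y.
Deconvolve y=[2, 3, 3, 2] by h=[1, 1]. Since h[0]=1, solve forward: x[0] = y[0] / 1 = 2; x[1] = (y[1] - 2×1) / 1 = 1; x[2] = (y[2] - 1×1) / 1 = 2. So x = [2, 1, 2]. Check by forward convolution: y[0] = 2×1 = 2; y[1] = 2×1 + 1×1 = 3; y[2] = 1×1 + 2×1 = 3; y[3] = 2×1 = 2

[2, 1, 2]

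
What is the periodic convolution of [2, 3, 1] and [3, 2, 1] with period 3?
Use y[k] = Σ_j u[j]·v[(k-j) mod 3]. y[0] = 2×3 + 3×1 + 1×2 = 11; y[1] = 2×2 + 3×3 + 1×1 = 14; y[2] = 2×1 + 3×2 + 1×3 = 11. Result: [11, 14, 11]

[11, 14, 11]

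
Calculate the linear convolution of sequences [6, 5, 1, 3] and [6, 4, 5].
y[0] = 6×6 = 36; y[1] = 6×4 + 5×6 = 54; y[2] = 6×5 + 5×4 + 1×6 = 56; y[3] = 5×5 + 1×4 + 3×6 = 47; y[4] = 1×5 + 3×4 = 17; y[5] = 3×5 = 15

[36, 54, 56, 47, 17, 15]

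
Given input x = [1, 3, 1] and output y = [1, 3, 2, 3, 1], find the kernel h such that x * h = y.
Output length 5 = len(x) + len(h) - 1 ⇒ len(h) = 3. Solve h forward using h[k] = (y[k] - Σ_{i≥1} x[i]·h[k-i]) / x[0]: h[0] = y[0] / x[0] = 1 / 1 = 1; h[1] = (y[1] - 3×1) / x[0] = (3 - 3×1) / 1 = 0; h[2] = (y[2] - 3×0 - 1×1) / x[0] = (2 - 3×0 - 1×1) / 1 = 1. So h = [1, 0, 1]. Forward-check [1, 3, 1] * [1, 0, 1]: y[0] = 1×1 = 1; y[1] = 1×0 + 3×1 = 3; y[2] = 1×1 + 3×0 + 1×1 = 2; y[3] = 3×1 + 1×0 = 3; y[4] = 1×1 = 1 → [1, 3, 2, 3, 1] ✓

[1, 0, 1]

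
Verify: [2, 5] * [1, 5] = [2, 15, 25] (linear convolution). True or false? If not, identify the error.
Recompute linear convolution of [2, 5] and [1, 5]: y[0] = 2×1 = 2; y[1] = 2×5 + 5×1 = 15; y[2] = 5×5 = 25 → [2, 15, 25]. Given [2, 15, 25] matches, so answer: Yes

Yes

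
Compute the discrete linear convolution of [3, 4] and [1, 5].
y[0] = 3×1 = 3; y[1] = 3×5 + 4×1 = 19; y[2] = 4×5 = 20

[3, 19, 20]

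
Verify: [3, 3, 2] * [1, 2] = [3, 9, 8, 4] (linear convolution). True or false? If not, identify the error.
Recompute linear convolution of [3, 3, 2] and [1, 2]: y[0] = 3×1 = 3; y[1] = 3×2 + 3×1 = 9; y[2] = 3×2 + 2×1 = 8; y[3] = 2×2 = 4 → [3, 9, 8, 4]. Given [3, 9, 8, 4] matches, so answer: Yes

Yes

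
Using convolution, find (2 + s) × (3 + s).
Ascending coefficients: a = [2, 1], b = [3, 1]. c[0] = 2×3 = 6; c[1] = 2×1 + 1×3 = 5; c[2] = 1×1 = 1. Result coefficients: [6, 5, 1] → 6 + 5s + s^2

6 + 5s + s^2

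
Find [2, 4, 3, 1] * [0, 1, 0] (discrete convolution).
y[0] = 2×0 = 0; y[1] = 2×1 + 4×0 = 2; y[2] = 2×0 + 4×1 + 3×0 = 4; y[3] = 4×0 + 3×1 + 1×0 = 3; y[4] = 3×0 + 1×1 = 1; y[5] = 1×0 = 0

[0, 2, 4, 3, 1, 0]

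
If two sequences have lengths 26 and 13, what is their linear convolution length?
Linear/full convolution length: m + n - 1 = 26 + 13 - 1 = 38

38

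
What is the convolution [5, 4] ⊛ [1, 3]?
y[0] = 5×1 = 5; y[1] = 5×3 + 4×1 = 19; y[2] = 4×3 = 12

[5, 19, 12]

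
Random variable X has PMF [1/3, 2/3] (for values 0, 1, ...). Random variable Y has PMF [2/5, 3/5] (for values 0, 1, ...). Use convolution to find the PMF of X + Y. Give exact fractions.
P(X+Y=k) = Σ_i P(X=i)·P(Y=k-i) — a convolution of [1/3, 2/3] and [2/5, 3/5]. P(X+Y=0) = (1/3)×(2/5) = 2/15; P(X+Y=1) = (1/3)×(3/5) + (2/3)×(2/5) = 1/5 + 4/15 = 7/15; P(X+Y=2) = (2/3)×(3/5) = 2/5. PMF: [2/15, 7/15, 2/5] (sums to 1 ✓)

[2/15, 7/15, 2/5]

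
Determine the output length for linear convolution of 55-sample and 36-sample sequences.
Linear/full convolution length: m + n - 1 = 55 + 36 - 1 = 90

90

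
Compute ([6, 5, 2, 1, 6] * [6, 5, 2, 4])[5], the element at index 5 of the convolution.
Use y[k] = Σ_i a[i]·b[k-i] at k=5. y[5] = 2×4 + 1×2 + 6×5 = 40

40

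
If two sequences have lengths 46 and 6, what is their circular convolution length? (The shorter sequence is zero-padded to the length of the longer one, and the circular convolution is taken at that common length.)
Circular convolution (zero-padding the shorter input) has length max(m, n) = max(46, 6) = 46

46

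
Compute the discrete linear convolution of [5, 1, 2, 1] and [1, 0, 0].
y[0] = 5×1 = 5; y[1] = 5×0 + 1×1 = 1; y[2] = 5×0 + 1×0 + 2×1 = 2; y[3] = 1×0 + 2×0 + 1×1 = 1; y[4] = 2×0 + 1×0 = 0; y[5] = 1×0 = 0

[5, 1, 2, 1, 0, 0]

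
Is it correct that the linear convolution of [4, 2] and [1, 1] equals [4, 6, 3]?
Recompute linear convolution of [4, 2] and [1, 1]: y[0] = 4×1 = 4; y[1] = 4×1 + 2×1 = 6; y[2] = 2×1 = 2 → [4, 6, 2]. Compare to given [4, 6, 3]: they differ at index 2: given 3, correct 2, so answer: No

No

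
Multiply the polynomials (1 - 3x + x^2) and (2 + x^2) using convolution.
Ascending coefficients: a = [1, -3, 1], b = [2, 0, 1]. c[0] = 1×2 = 2; c[1] = 1×0 + -3×2 = -6; c[2] = 1×1 + -3×0 + 1×2 = 3; c[3] = -3×1 + 1×0 = -3; c[4] = 1×1 = 1. Result coefficients: [2, -6, 3, -3, 1] → 2 - 6x + 3x^2 - 3x^3 + x^4

2 - 6x + 3x^2 - 3x^3 + x^4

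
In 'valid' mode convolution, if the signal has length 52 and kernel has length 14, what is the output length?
'Valid' mode counts only positions where the kernel fully overlaps the signal: m - n + 1 = 52 - 14 + 1 = 39

39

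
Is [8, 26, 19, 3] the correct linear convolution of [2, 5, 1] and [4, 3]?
Recompute linear convolution of [2, 5, 1] and [4, 3]: y[0] = 2×4 = 8; y[1] = 2×3 + 5×4 = 26; y[2] = 5×3 + 1×4 = 19; y[3] = 1×3 = 3 → [8, 26, 19, 3]. Given [8, 26, 19, 3] matches, so answer: Yes

Yes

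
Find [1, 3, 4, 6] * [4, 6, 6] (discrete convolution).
y[0] = 1×4 = 4; y[1] = 1×6 + 3×4 = 18; y[2] = 1×6 + 3×6 + 4×4 = 40; y[3] = 3×6 + 4×6 + 6×4 = 66; y[4] = 4×6 + 6×6 = 60; y[5] = 6×6 = 36

[4, 18, 40, 66, 60, 36]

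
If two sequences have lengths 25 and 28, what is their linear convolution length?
Linear/full convolution length: m + n - 1 = 25 + 28 - 1 = 52

52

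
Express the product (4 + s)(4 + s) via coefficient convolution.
Ascending coefficients: a = [4, 1], b = [4, 1]. c[0] = 4×4 = 16; c[1] = 4×1 + 1×4 = 8; c[2] = 1×1 = 1. Result coefficients: [16, 8, 1] → 16 + 8s + s^2

16 + 8s + s^2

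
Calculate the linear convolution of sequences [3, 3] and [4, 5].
y[0] = 3×4 = 12; y[1] = 3×5 + 3×4 = 27; y[2] = 3×5 = 15

[12, 27, 15]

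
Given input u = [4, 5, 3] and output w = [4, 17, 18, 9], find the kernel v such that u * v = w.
Output length 4 = len(u) + len(v) - 1 ⇒ len(v) = 2. Solve v forward using v[k] = (w[k] - Σ_{i≥1} u[i]·v[k-i]) / u[0]: v[0] = w[0] / u[0] = 4 / 4 = 1; v[1] = (w[1] - 5×1) / u[0] = (17 - 5×1) / 4 = 3. So v = [1, 3]. Forward-check [4, 5, 3] * [1, 3]: w[0] = 4×1 = 4; w[1] = 4×3 + 5×1 = 17; w[2] = 5×3 + 3×1 = 18; w[3] = 3×3 = 9 → [4, 17, 18, 9] ✓

[1, 3]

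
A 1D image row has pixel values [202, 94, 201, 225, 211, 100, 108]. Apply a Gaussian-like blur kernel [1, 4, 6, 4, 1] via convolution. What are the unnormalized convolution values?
Convolve image row [202, 94, 201, 225, 211, 100, 108] with kernel [1, 4, 6, 4, 1]: y[0] = 202×1 = 202; y[1] = 202×4 + 94×1 = 902; y[2] = 202×6 + 94×4 + 201×1 = 1789; y[3] = 202×4 + 94×6 + 201×4 + 225×1 = 2401; y[4] = 202×1 + 94×4 + 201×6 + 225×4 + 211×1 = 2895; y[5] = 94×1 + 201×4 + 225×6 + 211×4 + 100×1 = 3192; y[6] = 201×1 + 225×4 + 211×6 + 100×4 + 108×1 = 2875; y[7] = 225×1 + 211×4 + 100×6 + 108×4 = 2101; y[8] = 211×1 + 100×4 + 108×6 = 1259; y[9] = 100×1 + 108×4 = 532; y[10] = 108×1 = 108 → [202, 902, 1789, 2401, 2895, 3192, 2875, 2101, 1259, 532, 108]. Normalization factor = sum(kernel) = 16.

[202, 902, 1789, 2401, 2895, 3192, 2875, 2101, 1259, 532, 108]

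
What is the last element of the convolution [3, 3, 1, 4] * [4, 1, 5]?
Use y[k] = Σ_i a[i]·b[k-i] at k=5. y[5] = 4×5 = 20

20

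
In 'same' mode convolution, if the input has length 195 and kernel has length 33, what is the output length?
'Same' mode returns an output with the same length as the input: 195

195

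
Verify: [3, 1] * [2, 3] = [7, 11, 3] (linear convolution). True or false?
Recompute linear convolution of [3, 1] and [2, 3]: y[0] = 3×2 = 6; y[1] = 3×3 + 1×2 = 11; y[2] = 1×3 = 3 → [6, 11, 3]. Compare to given [7, 11, 3]: they differ at index 0: given 7, correct 6, so answer: No

No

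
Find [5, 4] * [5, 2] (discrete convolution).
y[0] = 5×5 = 25; y[1] = 5×2 + 4×5 = 30; y[2] = 4×2 = 8

[25, 30, 8]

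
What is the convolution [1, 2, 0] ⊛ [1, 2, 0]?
y[0] = 1×1 = 1; y[1] = 1×2 + 2×1 = 4; y[2] = 1×0 + 2×2 + 0×1 = 4; y[3] = 2×0 + 0×2 = 0; y[4] = 0×0 = 0

[1, 4, 4, 0, 0]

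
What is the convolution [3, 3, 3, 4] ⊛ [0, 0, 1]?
y[0] = 3×0 = 0; y[1] = 3×0 + 3×0 = 0; y[2] = 3×1 + 3×0 + 3×0 = 3; y[3] = 3×1 + 3×0 + 4×0 = 3; y[4] = 3×1 + 4×0 = 3; y[5] = 4×1 = 4

[0, 0, 3, 3, 3, 4]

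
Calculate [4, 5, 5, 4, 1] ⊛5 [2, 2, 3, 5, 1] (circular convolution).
Use y[k] = Σ_j s[j]·t[(k-j) mod 5]. y[0] = 4×2 + 5×1 + 5×5 + 4×3 + 1×2 = 52; y[1] = 4×2 + 5×2 + 5×1 + 4×5 + 1×3 = 46; y[2] = 4×3 + 5×2 + 5×2 + 4×1 + 1×5 = 41; y[3] = 4×5 + 5×3 + 5×2 + 4×2 + 1×1 = 54; y[4] = 4×1 + 5×5 + 5×3 + 4×2 + 1×2 = 54. Result: [52, 46, 41, 54, 54]

[52, 46, 41, 54, 54]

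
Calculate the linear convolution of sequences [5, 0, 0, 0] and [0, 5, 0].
y[0] = 5×0 = 0; y[1] = 5×5 + 0×0 = 25; y[2] = 5×0 + 0×5 + 0×0 = 0; y[3] = 0×0 + 0×5 + 0×0 = 0; y[4] = 0×0 + 0×5 = 0; y[5] = 0×0 = 0

[0, 25, 0, 0, 0, 0]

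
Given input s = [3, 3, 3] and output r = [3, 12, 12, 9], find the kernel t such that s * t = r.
Output length 4 = len(s) + len(t) - 1 ⇒ len(t) = 2. Solve t forward using t[k] = (r[k] - Σ_{i≥1} s[i]·t[k-i]) / s[0]: t[0] = r[0] / s[0] = 3 / 3 = 1; t[1] = (r[1] - 3×1) / s[0] = (12 - 3×1) / 3 = 3. So t = [1, 3]. Forward-check [3, 3, 3] * [1, 3]: r[0] = 3×1 = 3; r[1] = 3×3 + 3×1 = 12; r[2] = 3×3 + 3×1 = 12; r[3] = 3×3 = 9 → [3, 12, 12, 9] ✓

[1, 3]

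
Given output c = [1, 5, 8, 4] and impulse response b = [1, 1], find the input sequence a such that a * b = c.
Deconvolve c=[1, 5, 8, 4] by b=[1, 1]. Since b[0]=1, solve forward: a[0] = c[0] / 1 = 1; a[1] = (c[1] - 1×1) / 1 = 4; a[2] = (c[2] - 4×1) / 1 = 4. So a = [1, 4, 4]. Check by forward convolution: c[0] = 1×1 = 1; c[1] = 1×1 + 4×1 = 5; c[2] = 4×1 + 4×1 = 8; c[3] = 4×1 = 4

[1, 4, 4]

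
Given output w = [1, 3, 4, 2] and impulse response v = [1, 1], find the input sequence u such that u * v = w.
Deconvolve w=[1, 3, 4, 2] by v=[1, 1]. Since v[0]=1, solve forward: u[0] = w[0] / 1 = 1; u[1] = (w[1] - 1×1) / 1 = 2; u[2] = (w[2] - 2×1) / 1 = 2. So u = [1, 2, 2]. Check by forward convolution: w[0] = 1×1 = 1; w[1] = 1×1 + 2×1 = 3; w[2] = 2×1 + 2×1 = 4; w[3] = 2×1 = 2

[1, 2, 2]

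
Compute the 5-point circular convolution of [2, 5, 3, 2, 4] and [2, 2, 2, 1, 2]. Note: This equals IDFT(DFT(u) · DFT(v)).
Either evaluate y[k] = Σ_j u[j]·v[(k-j) mod 5] directly, or use IDFT(DFT(u) · DFT(v)). y[0] = 2×2 + 5×2 + 3×1 + 2×2 + 4×2 = 29; y[1] = 2×2 + 5×2 + 3×2 + 2×1 + 4×2 = 30; y[2] = 2×2 + 5×2 + 3×2 + 2×2 + 4×1 = 28; y[3] = 2×1 + 5×2 + 3×2 + 2×2 + 4×2 = 30; y[4] = 2×2 + 5×1 + 3×2 + 2×2 + 4×2 = 27. Result: [29, 30, 28, 30, 27]

[29, 30, 28, 30, 27]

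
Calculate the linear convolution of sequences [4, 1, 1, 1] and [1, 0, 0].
y[0] = 4×1 = 4; y[1] = 4×0 + 1×1 = 1; y[2] = 4×0 + 1×0 + 1×1 = 1; y[3] = 1×0 + 1×0 + 1×1 = 1; y[4] = 1×0 + 1×0 = 0; y[5] = 1×0 = 0

[4, 1, 1, 1, 0, 0]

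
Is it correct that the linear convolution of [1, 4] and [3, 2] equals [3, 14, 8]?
Recompute linear convolution of [1, 4] and [3, 2]: y[0] = 1×3 = 3; y[1] = 1×2 + 4×3 = 14; y[2] = 4×2 = 8 → [3, 14, 8]. Given [3, 14, 8] matches, so answer: Yes

Yes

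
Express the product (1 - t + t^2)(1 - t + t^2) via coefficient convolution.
Ascending coefficients: a = [1, -1, 1], b = [1, -1, 1]. c[0] = 1×1 = 1; c[1] = 1×-1 + -1×1 = -2; c[2] = 1×1 + -1×-1 + 1×1 = 3; c[3] = -1×1 + 1×-1 = -2; c[4] = 1×1 = 1. Result coefficients: [1, -2, 3, -2, 1] → 1 - 2t + 3t^2 - 2t^3 + t^4

1 - 2t + 3t^2 - 2t^3 + t^4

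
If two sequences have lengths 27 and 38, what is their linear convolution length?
Linear/full convolution length: m + n - 1 = 27 + 38 - 1 = 64

64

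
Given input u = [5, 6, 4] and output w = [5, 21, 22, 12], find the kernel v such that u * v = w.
Output length 4 = len(u) + len(v) - 1 ⇒ len(v) = 2. Solve v forward using v[k] = (w[k] - Σ_{i≥1} u[i]·v[k-i]) / u[0]: v[0] = w[0] / u[0] = 5 / 5 = 1; v[1] = (w[1] - 6×1) / u[0] = (21 - 6×1) / 5 = 3. So v = [1, 3]. Forward-check [5, 6, 4] * [1, 3]: w[0] = 5×1 = 5; w[1] = 5×3 + 6×1 = 21; w[2] = 6×3 + 4×1 = 22; w[3] = 4×3 = 12 → [5, 21, 22, 12] ✓

[1, 3]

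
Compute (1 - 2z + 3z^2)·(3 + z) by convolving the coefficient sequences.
Ascending coefficients: a = [1, -2, 3], b = [3, 1]. c[0] = 1×3 = 3; c[1] = 1×1 + -2×3 = -5; c[2] = -2×1 + 3×3 = 7; c[3] = 3×1 = 3. Result coefficients: [3, -5, 7, 3] → 3 - 5z + 7z^2 + 3z^3

3 - 5z + 7z^2 + 3z^3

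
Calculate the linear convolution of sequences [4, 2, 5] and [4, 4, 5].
y[0] = 4×4 = 16; y[1] = 4×4 + 2×4 = 24; y[2] = 4×5 + 2×4 + 5×4 = 48; y[3] = 2×5 + 5×4 = 30; y[4] = 5×5 = 25

[16, 24, 48, 30, 25]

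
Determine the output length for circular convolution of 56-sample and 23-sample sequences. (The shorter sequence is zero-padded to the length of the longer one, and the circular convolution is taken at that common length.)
Circular convolution (zero-padding the shorter input) has length max(m, n) = max(56, 23) = 56

56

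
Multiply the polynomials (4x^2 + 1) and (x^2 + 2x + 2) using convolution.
Ascending coefficients: a = [1, 0, 4], b = [2, 2, 1]. c[0] = 1×2 = 2; c[1] = 1×2 + 0×2 = 2; c[2] = 1×1 + 0×2 + 4×2 = 9; c[3] = 0×1 + 4×2 = 8; c[4] = 4×1 = 4. Result coefficients: [2, 2, 9, 8, 4] → 4x^4 + 8x^3 + 9x^2 + 2x + 2

4x^4 + 8x^3 + 9x^2 + 2x + 2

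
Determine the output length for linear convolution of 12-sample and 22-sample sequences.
Linear/full convolution length: m + n - 1 = 12 + 22 - 1 = 33

33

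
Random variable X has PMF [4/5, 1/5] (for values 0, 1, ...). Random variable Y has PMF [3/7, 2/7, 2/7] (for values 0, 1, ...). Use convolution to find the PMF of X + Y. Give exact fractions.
P(X+Y=k) = Σ_i P(X=i)·P(Y=k-i) — a convolution of [4/5, 1/5] and [3/7, 2/7, 2/7]. P(X+Y=0) = (4/5)×(3/7) = 12/35; P(X+Y=1) = (4/5)×(2/7) + (1/5)×(3/7) = 8/35 + 3/35 = 11/35; P(X+Y=2) = (4/5)×(2/7) + (1/5)×(2/7) = 8/35 + 2/35 = 2/7; P(X+Y=3) = (1/5)×(2/7) = 2/35. PMF: [12/35, 11/35, 2/7, 2/35] (sums to 1 ✓)

[12/35, 11/35, 2/7, 2/35]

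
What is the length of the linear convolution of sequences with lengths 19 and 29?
Linear/full convolution length: m + n - 1 = 19 + 29 - 1 = 47

47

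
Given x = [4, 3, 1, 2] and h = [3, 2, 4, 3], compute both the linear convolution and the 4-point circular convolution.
Linear: y_lin[0] = 4×3 = 12; y_lin[1] = 4×2 + 3×3 = 17; y_lin[2] = 4×4 + 3×2 + 1×3 = 25; y_lin[3] = 4×3 + 3×4 + 1×2 + 2×3 = 32; y_lin[4] = 3×3 + 1×4 + 2×2 = 17; y_lin[5] = 1×3 + 2×4 = 11; y_lin[6] = 2×3 = 6 → [12, 17, 25, 32, 17, 11, 6]. Circular (length 4): y[0] = 4×3 + 3×3 + 1×4 + 2×2 = 29; y[1] = 4×2 + 3×3 + 1×3 + 2×4 = 28; y[2] = 4×4 + 3×2 + 1×3 + 2×3 = 31; y[3] = 4×3 + 3×4 + 1×2 + 2×3 = 32 → [29, 28, 31, 32]

Linear: [12, 17, 25, 32, 17, 11, 6], Circular: [29, 28, 31, 32]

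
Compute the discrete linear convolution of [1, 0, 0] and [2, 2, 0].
y[0] = 1×2 = 2; y[1] = 1×2 + 0×2 = 2; y[2] = 1×0 + 0×2 + 0×2 = 0; y[3] = 0×0 + 0×2 = 0; y[4] = 0×0 = 0

[2, 2, 0, 0, 0]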